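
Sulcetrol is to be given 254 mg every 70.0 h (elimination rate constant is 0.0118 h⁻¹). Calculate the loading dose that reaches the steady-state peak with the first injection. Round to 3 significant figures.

452 mg

Accumulation ratio R = 1 / (1 − e^(−kτ)) = 1 / (1 − e^(−0.01180×70.0)) = 1 / (1 − 0.4378) = 1.779
Loading dose = maintenance dose × R = 254 × 1.779 ≈ 452 mg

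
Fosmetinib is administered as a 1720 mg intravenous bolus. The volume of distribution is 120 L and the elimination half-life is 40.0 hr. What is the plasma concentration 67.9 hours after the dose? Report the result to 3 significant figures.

C₀ = dose / V = 1720 / 120 = 14.33 mg/L
k = ln 2 / 40.0 = 0.01733 hr⁻¹
C(t) = C₀ e^(−kt) = 14.33 × e^(−0.01733 × 67.9) = 14.33 × e^(−1.177) = 14.33 × 0.3083 ≈ 4.42 mg/L

4.42 mg/L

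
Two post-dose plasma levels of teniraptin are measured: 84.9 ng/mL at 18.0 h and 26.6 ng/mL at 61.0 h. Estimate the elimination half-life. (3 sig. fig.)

25.7 hours

k = ln(C₁/C₂) / (t₂ − t₁) = ln(84.9/26.6) / (61.0 − 18.0)
  = 1.161 / 43.00 = 0.02699 h⁻¹
t½ = ln 2 / k = ln 2 / 0.02699 ≈ 25.7 hours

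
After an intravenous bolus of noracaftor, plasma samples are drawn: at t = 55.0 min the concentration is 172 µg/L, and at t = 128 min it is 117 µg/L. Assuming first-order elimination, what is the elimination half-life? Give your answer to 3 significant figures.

131 minutes

k = ln(C₁/C₂) / (t₂ − t₁) = ln(172/117) / (128 − 55.0)
  = 0.3853 / 73.00 = 0.005278 min⁻¹
t½ = ln 2 / k = ln 2 / 0.005278 ≈ 131 minutes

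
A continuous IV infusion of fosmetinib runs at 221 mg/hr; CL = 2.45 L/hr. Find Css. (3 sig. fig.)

90.2 µg/mL

Css = infusion rate / CL = 221 / 2.45 ≈ 90.2 µg/mL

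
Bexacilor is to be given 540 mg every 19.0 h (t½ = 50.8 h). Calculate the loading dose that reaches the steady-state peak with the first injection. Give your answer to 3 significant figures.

k = ln 2 / 50.8 = 0.01364 h⁻¹
Accumulation ratio R = 1 / (1 − e^(−kτ)) = 1 / (1 − e^(−0.01364×19.0)) = 1 / (1 − 0.7716) = 4.379
Loading dose = maintenance dose × R = 540 × 4.379 ≈ 2360 mg

2360 mg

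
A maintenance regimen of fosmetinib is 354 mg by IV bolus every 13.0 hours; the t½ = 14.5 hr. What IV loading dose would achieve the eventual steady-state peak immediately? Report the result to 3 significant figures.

765 mg

k = ln 2 / 14.5 = 0.04780 hr⁻¹
Accumulation ratio R = 1 / (1 − e^(−kτ)) = 1 / (1 − e^(−0.04780×13.0)) = 1 / (1 − 0.5372) = 2.161
Loading dose = maintenance dose × R = 354 × 2.161 ≈ 765 mg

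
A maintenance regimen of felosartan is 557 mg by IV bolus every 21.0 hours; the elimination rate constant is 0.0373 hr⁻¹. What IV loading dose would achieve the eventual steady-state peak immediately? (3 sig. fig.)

1030 mg

Accumulation ratio R = 1 / (1 − e^(−kτ)) = 1 / (1 − e^(−0.03730×21.0)) = 1 / (1 − 0.4569) = 1.841
Loading dose = maintenance dose × R = 557 × 1.841 ≈ 1030 mg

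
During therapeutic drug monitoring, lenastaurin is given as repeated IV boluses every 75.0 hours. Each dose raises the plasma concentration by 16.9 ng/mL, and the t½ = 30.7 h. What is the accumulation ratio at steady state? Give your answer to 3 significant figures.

k = ln 2 / 30.7 = 0.02258 h⁻¹
Fraction remaining after one interval: e^(−kτ) = e^(−0.02258 × 75.0) = 0.1839
R = 1 / (1 − 0.1839) = 1 / 0.8161 ≈ 1.23

1.23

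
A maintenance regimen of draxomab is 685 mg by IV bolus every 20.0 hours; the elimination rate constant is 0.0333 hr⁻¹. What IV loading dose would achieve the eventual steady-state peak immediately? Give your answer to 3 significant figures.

Accumulation ratio R = 1 / (1 − e^(−kτ)) = 1 / (1 − e^(−0.03330×20.0)) = 1 / (1 − 0.5138) = 2.057
Loading dose = maintenance dose × R = 685 × 2.057 ≈ 1410 mg

1410 mg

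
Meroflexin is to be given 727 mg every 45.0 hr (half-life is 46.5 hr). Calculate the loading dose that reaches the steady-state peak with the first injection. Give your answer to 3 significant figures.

k = ln 2 / 46.5 = 0.01491 hr⁻¹
Accumulation ratio R = 1 / (1 − e^(−kτ)) = 1 / (1 − e^(−0.01491×45.0)) = 1 / (1 − 0.5113) = 2.046
Loading dose = maintenance dose × R = 727 × 2.046 ≈ 1490 mg

1490 mg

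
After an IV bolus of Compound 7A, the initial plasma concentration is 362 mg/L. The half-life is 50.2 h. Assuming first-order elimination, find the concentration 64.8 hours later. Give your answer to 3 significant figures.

k = ln 2 / 50.2 = 0.01381 h⁻¹
64.8 h is 1.291 half-lives, so C = 362 × (1/2)^1.291 = 362 × 0.4087 ≈ 148 mg/L

148 mg/L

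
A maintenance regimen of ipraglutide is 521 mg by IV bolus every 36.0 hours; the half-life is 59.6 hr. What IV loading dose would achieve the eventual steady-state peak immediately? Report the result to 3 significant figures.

1520 mg

k = ln 2 / 59.6 = 0.01163 hr⁻¹
Accumulation ratio R = 1 / (1 − e^(−kτ)) = 1 / (1 − e^(−0.01163×36.0)) = 1 / (1 − 0.6579) = 2.923
Loading dose = maintenance dose × R = 521 × 2.923 ≈ 1520 mg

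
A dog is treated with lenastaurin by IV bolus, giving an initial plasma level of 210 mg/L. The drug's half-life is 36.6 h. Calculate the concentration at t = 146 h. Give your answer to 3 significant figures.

k = ln 2 / 36.6 = 0.01894 h⁻¹
C(t) = C₀ e^(−kt) = 210 × e^(−0.01894 × 146) = 210 × e^(−2.765) = 210 × 0.06298 ≈ 13.2 mg/L

13.2 mg/L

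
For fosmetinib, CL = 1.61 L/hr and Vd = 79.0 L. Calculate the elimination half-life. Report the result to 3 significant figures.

k = CL / V = 1.61 / 79.0 = 0.02038 hr⁻¹
t½ = ln 2 / k = ln 2 / 0.02038 ≈ 34.0 hours

34.0 hours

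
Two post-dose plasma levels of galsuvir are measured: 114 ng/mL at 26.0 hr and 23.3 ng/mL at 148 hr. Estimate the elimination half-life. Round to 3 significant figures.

k = ln(C₁/C₂) / (t₂ − t₁) = ln(114/23.3) / (148 − 26.0)
  = 1.588 / 122.0 = 0.01301 hr⁻¹
t½ = ln 2 / k = ln 2 / 0.01301 ≈ 53.3 hours

53.3 hours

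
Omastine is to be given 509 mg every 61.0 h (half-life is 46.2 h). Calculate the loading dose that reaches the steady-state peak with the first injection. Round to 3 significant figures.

k = ln 2 / 46.2 = 0.01500 h⁻¹
Accumulation ratio R = 1 / (1 − e^(−kτ)) = 1 / (1 − e^(−0.01500×61.0)) = 1 / (1 − 0.4004) = 1.668
Loading dose = maintenance dose × R = 509 × 1.668 ≈ 849 mg

849 mg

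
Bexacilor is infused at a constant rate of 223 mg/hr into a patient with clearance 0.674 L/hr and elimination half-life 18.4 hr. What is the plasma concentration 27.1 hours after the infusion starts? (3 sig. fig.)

Css = rate / CL = 223 / 0.674 = 330.9 µg/mL
k = ln 2 / 18.4 = 0.03767 hr⁻¹
C(t) = Css (1 − e^(−kt)) = 330.9 × (1 − e^(−1.021)) = 330.9 × 0.6397 ≈ 212 µg/mL

212 µg/mL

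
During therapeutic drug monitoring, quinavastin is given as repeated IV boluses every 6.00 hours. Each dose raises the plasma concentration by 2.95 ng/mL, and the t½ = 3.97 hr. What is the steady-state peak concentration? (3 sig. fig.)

k = ln 2 / 3.97 = 0.1746 hr⁻¹
Fraction remaining after one interval: e^(−kτ) = e^(−0.1746 × 6.00) = 0.3508
R = 1 / (1 − 0.3508) = 1.540
Css,max = 2.95 × 1.540 ≈ 4.54 ng/mL

4.54 ng/mL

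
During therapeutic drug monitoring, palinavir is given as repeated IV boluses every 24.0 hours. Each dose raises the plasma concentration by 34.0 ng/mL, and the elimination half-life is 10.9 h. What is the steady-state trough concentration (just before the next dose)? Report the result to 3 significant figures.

k = ln 2 / 10.9 = 0.06359 h⁻¹
Fraction remaining after one interval: e^(−kτ) = e^(−0.06359 × 24.0) = 0.2174
R = 1 / (1 − 0.2174) = 1.278
Css,max = 34.0 × 1.278 = 43.44 ng/mL
Css,min = Css,max × e^(−kτ) = 43.44 × 0.2174 ≈ 9.44 ng/mL

9.44 ng/mL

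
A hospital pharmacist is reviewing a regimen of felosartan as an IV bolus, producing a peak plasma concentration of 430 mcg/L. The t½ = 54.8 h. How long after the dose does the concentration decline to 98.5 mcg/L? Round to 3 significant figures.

k = ln 2 / 54.8 = 0.01265 h⁻¹
C(t) = C₀ e^(−kt)  ⇒  t = ln(C₀/C) / k
t = ln(430/98.5) / 0.01265 = 1.474 / 0.01265 ≈ 117 hours

117 hours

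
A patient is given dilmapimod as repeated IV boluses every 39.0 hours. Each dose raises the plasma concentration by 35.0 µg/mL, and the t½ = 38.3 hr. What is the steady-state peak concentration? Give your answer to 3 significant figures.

k = ln 2 / 38.3 = 0.01810 hr⁻¹
Fraction remaining after one interval: e^(−kτ) = e^(−0.01810 × 39.0) = 0.4937
R = 1 / (1 − 0.4937) = 1.975
Css,max = 35.0 × 1.975 ≈ 69.1 µg/mL

69.1 µg/mL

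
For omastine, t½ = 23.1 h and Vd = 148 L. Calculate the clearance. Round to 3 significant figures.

k = ln 2 / t½ = ln 2 / 23.1 = 0.03001 h⁻¹
CL = k · V = 0.03001 × 148 ≈ 4.44 L/h

4.44 L/h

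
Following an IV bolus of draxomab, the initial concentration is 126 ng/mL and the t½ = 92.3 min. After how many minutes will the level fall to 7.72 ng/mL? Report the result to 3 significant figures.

k = ln 2 / 92.3 = 0.007510 min⁻¹
C(t) = C₀ e^(−kt)  ⇒  t = ln(C₀/C) / k
t = ln(126/7.72) / 0.007510 = 2.792 / 0.007510 ≈ 372 minutes

372 minutes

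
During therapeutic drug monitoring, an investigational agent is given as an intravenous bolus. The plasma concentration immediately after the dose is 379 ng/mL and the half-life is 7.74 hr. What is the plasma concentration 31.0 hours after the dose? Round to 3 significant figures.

k = ln 2 / 7.74 = 0.08955 hr⁻¹
31.0 hr is 4.005 half-lives, so C = 379 × (1/2)^4.005 = 379 × 0.06228 ≈ 23.6 ng/mL

23.6 ng/mL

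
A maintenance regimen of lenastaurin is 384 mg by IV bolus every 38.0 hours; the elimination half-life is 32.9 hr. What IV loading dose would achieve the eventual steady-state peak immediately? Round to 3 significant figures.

k = ln 2 / 32.9 = 0.02107 hr⁻¹
Accumulation ratio R = 1 / (1 − e^(−kτ)) = 1 / (1 − e^(−0.02107×38.0)) = 1 / (1 − 0.4491) = 1.815
Loading dose = maintenance dose × R = 384 × 1.815 ≈ 697 mg

697 mg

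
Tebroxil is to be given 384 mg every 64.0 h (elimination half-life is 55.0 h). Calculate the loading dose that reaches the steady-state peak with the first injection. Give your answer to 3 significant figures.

k = ln 2 / 55.0 = 0.01260 h⁻¹
Accumulation ratio R = 1 / (1 − e^(−kτ)) = 1 / (1 − e^(−0.01260×64.0)) = 1 / (1 − 0.4464) = 1.806
Loading dose = maintenance dose × R = 384 × 1.806 ≈ 694 mg

694 mg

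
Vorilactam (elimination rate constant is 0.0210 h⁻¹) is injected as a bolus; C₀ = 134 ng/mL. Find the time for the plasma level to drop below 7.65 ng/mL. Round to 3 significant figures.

C(t) = C₀ e^(−kt)  ⇒  t = ln(C₀/C) / k
t = ln(134/7.65) / 0.02100 = 2.863 / 0.02100 ≈ 136 hours

136 hours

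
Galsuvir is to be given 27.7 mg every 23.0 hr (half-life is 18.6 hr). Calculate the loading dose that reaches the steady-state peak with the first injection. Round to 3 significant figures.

48.1 mg

k = ln 2 / 18.6 = 0.03727 hr⁻¹
Accumulation ratio R = 1 / (1 − e^(−kτ)) = 1 / (1 − e^(−0.03727×23.0)) = 1 / (1 − 0.4244) = 1.737
Loading dose = maintenance dose × R = 27.7 × 1.737 ≈ 48.1 mg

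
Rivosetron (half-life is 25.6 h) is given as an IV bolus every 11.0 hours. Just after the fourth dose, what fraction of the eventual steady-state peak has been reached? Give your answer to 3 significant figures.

0.696

k = ln 2 / 25.6 = 0.02708 h⁻¹
f_n = 1 − e^(−nkτ) = 1 − e^(−4 × 0.02708 × 11.0) = 1 − e^(−1.191) = 1 − 0.3038 ≈ 0.696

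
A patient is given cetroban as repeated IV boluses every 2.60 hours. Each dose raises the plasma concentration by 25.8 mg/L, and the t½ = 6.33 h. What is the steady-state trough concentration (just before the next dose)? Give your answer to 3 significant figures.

78.3 mg/L

k = ln 2 / 6.33 = 0.1095 h⁻¹
Fraction remaining after one interval: e^(−kτ) = e^(−0.1095 × 2.60) = 0.7522
R = 1 / (1 − 0.7522) = 4.036
Css,max = 25.8 × 4.036 = 104.1 mg/L
Css,min = Css,max × e^(−kτ) = 104.1 × 0.7522 ≈ 78.3 mg/L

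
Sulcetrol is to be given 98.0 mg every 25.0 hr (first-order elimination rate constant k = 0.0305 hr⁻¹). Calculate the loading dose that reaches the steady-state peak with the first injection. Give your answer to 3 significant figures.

184 mg

Accumulation ratio R = 1 / (1 − e^(−kτ)) = 1 / (1 − e^(−0.03050×25.0)) = 1 / (1 − 0.4665) = 1.874
Loading dose = maintenance dose × R = 98.0 × 1.874 ≈ 184 mg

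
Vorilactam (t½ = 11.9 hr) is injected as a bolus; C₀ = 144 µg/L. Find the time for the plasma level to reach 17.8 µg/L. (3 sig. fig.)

k = ln 2 / 11.9 = 0.05825 hr⁻¹
C(t) = C₀ e^(−kt)  ⇒  t = ln(C₀/C) / k
t = ln(144/17.8) / 0.05825 = 2.091 / 0.05825 ≈ 35.9 hours

35.9 hours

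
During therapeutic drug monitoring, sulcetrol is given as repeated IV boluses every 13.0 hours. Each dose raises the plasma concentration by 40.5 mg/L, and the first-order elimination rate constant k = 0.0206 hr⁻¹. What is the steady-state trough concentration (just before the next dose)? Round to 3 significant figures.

Fraction remaining after one interval: e^(−kτ) = e^(−0.02060 × 13.0) = 0.7651
R = 1 / (1 − 0.7651) = 4.256
Css,max = 40.5 × 4.256 = 172.4 mg/L
Css,min = Css,max × e^(−kτ) = 172.4 × 0.7651 ≈ 132 mg/L

132 mg/L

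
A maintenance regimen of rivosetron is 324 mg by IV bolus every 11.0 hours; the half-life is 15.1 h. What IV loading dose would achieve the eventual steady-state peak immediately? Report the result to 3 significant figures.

k = ln 2 / 15.1 = 0.04590 h⁻¹
Accumulation ratio R = 1 / (1 − e^(−kτ)) = 1 / (1 − e^(−0.04590×11.0)) = 1 / (1 − 0.6035) = 2.522
Loading dose = maintenance dose × R = 324 × 2.522 ≈ 817 mg

817 mg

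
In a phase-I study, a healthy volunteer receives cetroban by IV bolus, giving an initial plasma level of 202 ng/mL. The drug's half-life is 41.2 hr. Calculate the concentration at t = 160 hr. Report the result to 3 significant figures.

k = ln 2 / 41.2 = 0.01682 hr⁻¹
160 hr is 3.883 half-lives, so C = 202 × (1/2)^3.883 = 202 × 0.06776 ≈ 13.7 ng/mL

13.7 ng/mL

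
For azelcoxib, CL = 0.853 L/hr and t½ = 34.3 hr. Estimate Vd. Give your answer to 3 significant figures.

42.2 L

k = ln 2 / t½ = ln 2 / 34.3 = 0.02021 hr⁻¹
V = CL / k = 0.853 / 0.02021 ≈ 42.2 L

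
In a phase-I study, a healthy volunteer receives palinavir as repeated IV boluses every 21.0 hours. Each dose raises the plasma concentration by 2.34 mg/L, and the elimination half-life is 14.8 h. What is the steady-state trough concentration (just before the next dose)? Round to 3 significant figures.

k = ln 2 / 14.8 = 0.04683 h⁻¹
Fraction remaining after one interval: e^(−kτ) = e^(−0.04683 × 21.0) = 0.3740
R = 1 / (1 − 0.3740) = 1.597
Css,max = 2.34 × 1.597 = 3.738 mg/L
Css,min = Css,max × e^(−kτ) = 3.738 × 0.3740 ≈ 1.40 mg/L

1.40 mg/L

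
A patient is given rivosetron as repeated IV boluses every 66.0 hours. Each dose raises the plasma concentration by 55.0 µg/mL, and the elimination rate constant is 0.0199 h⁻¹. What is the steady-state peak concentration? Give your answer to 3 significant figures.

Fraction remaining after one interval: e^(−kτ) = e^(−0.01990 × 66.0) = 0.2689
R = 1 / (1 − 0.2689) = 1.368
Css,max = 55.0 × 1.368 ≈ 75.2 µg/mL

75.2 µg/mL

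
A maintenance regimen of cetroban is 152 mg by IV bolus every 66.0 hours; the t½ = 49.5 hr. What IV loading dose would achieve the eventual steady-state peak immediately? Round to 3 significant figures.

k = ln 2 / 49.5 = 0.01400 hr⁻¹
Accumulation ratio R = 1 / (1 − e^(−kτ)) = 1 / (1 − e^(−0.01400×66.0)) = 1 / (1 − 0.3969) = 1.658
Loading dose = maintenance dose × R = 152 × 1.658 ≈ 252 mg

252 mg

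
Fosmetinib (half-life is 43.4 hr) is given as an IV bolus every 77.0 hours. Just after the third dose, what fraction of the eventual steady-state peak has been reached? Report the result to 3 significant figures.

0.975

k = ln 2 / 43.4 = 0.01597 hr⁻¹
f_n = 1 − e^(−nkτ) = 1 − e^(−3 × 0.01597 × 77.0) = 1 − e^(−3.689) = 1 − 0.02499 ≈ 0.975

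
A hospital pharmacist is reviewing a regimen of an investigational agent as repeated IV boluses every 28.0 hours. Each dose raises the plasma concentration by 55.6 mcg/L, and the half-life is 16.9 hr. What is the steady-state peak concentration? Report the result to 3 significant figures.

k = ln 2 / 16.9 = 0.04101 hr⁻¹
Fraction remaining after one interval: e^(−kτ) = e^(−0.04101 × 28.0) = 0.3171
R = 1 / (1 − 0.3171) = 1.464
Css,max = 55.6 × 1.464 ≈ 81.4 mcg/L

81.4 mcg/L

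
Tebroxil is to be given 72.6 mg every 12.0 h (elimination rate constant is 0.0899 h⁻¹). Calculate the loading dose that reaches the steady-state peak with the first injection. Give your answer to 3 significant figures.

110 mg

Accumulation ratio R = 1 / (1 − e^(−kτ)) = 1 / (1 − e^(−0.08990×12.0)) = 1 / (1 − 0.3400) = 1.515
Loading dose = maintenance dose × R = 72.6 × 1.515 ≈ 110 mg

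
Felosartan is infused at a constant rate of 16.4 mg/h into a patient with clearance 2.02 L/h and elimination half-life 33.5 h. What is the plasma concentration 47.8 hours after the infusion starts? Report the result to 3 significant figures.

Css = rate / CL = 16.4 / 2.02 = 8.119 µg/mL
k = ln 2 / 33.5 = 0.02069 h⁻¹
C(t) = Css (1 − e^(−kt)) = 8.119 × (1 − e^(−0.9890)) = 8.119 × 0.6281 ≈ 5.10 µg/mL

5.10 µg/mL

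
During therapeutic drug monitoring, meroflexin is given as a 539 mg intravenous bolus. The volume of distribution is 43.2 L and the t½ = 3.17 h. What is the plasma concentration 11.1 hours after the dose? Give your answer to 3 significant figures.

C₀ = dose / V = 539 / 43.2 = 12.48 mg/L
k = ln 2 / 3.17 = 0.2187 h⁻¹
C(t) = C₀ e^(−kt) = 12.48 × e^(−0.2187 × 11.1) = 12.48 × e^(−2.427) = 12.48 × 0.08829 ≈ 1.10 mg/L

1.10 mg/L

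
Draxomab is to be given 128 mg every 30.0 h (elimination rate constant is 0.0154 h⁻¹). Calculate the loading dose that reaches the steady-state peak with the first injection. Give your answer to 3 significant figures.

346 mg

Accumulation ratio R = 1 / (1 − e^(−kτ)) = 1 / (1 − e^(−0.01540×30.0)) = 1 / (1 − 0.6300) = 2.703
Loading dose = maintenance dose × R = 128 × 2.703 ≈ 346 mg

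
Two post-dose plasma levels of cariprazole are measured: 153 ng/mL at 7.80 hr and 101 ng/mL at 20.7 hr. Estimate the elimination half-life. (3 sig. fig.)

k = ln(C₁/C₂) / (t₂ − t₁) = ln(153/101) / (20.7 − 7.80)
  = 0.4153 / 12.90 = 0.03220 hr⁻¹
t½ = ln 2 / k = ln 2 / 0.03220 ≈ 21.5 hours

21.5 hours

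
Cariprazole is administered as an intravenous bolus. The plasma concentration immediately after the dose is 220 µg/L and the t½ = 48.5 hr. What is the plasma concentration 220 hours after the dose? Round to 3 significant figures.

9.48 µg/L

k = ln 2 / 48.5 = 0.01429 hr⁻¹
220 hr is 4.536 half-lives, so C = 220 × (1/2)^4.536 = 220 × 0.04310 ≈ 9.48 µg/L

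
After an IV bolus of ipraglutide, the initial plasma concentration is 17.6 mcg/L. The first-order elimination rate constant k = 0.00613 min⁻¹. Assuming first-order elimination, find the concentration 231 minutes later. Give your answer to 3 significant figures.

4.27 mcg/L

C(t) = C₀ e^(−kt) = 17.6 × e^(−0.006130 × 231) = 17.6 × e^(−1.416) = 17.6 × 0.2427 ≈ 4.27 mcg/L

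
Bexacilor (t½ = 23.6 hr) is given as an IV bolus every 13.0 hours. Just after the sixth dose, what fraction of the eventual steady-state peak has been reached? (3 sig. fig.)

0.899

k = ln 2 / 23.6 = 0.02937 hr⁻¹
f_n = 1 − e^(−nkτ) = 1 − e^(−6 × 0.02937 × 13.0) = 1 − e^(−2.291) = 1 − 0.1012 ≈ 0.899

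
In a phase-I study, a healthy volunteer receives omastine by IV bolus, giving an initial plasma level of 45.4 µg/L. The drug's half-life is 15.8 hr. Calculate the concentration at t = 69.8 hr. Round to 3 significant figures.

2.12 µg/L

k = ln 2 / 15.8 = 0.04387 hr⁻¹
69.8 hr is 4.418 half-lives, so C = 45.4 × (1/2)^4.418 = 45.4 × 0.04679 ≈ 2.12 µg/L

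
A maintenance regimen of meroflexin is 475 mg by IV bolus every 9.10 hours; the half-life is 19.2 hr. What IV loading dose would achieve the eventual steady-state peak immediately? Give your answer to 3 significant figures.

1700 mg

k = ln 2 / 19.2 = 0.03610 hr⁻¹
Accumulation ratio R = 1 / (1 − e^(−kτ)) = 1 / (1 − e^(−0.03610×9.10)) = 1 / (1 − 0.7200) = 3.571
Loading dose = maintenance dose × R = 475 × 3.571 ≈ 1700 mg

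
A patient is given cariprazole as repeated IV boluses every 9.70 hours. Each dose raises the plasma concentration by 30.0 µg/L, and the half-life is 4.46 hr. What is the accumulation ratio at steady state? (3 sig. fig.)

k = ln 2 / 4.46 = 0.1554 hr⁻¹
Fraction remaining after one interval: e^(−kτ) = e^(−0.1554 × 9.70) = 0.2215
R = 1 / (1 − 0.2215) = 1 / 0.7785 ≈ 1.28

1.28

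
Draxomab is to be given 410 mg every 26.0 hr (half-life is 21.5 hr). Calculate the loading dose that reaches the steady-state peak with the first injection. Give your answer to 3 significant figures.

722 mg

k = ln 2 / 21.5 = 0.03224 hr⁻¹
Accumulation ratio R = 1 / (1 − e^(−kτ)) = 1 / (1 − e^(−0.03224×26.0)) = 1 / (1 − 0.4325) = 1.762
Loading dose = maintenance dose × R = 410 × 1.762 ≈ 722 mg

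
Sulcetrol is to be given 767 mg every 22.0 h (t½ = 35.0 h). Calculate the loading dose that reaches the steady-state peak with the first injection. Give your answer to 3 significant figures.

k = ln 2 / 35.0 = 0.01980 h⁻¹
Accumulation ratio R = 1 / (1 − e^(−kτ)) = 1 / (1 − e^(−0.01980×22.0)) = 1 / (1 − 0.6468) = 2.831
Loading dose = maintenance dose × R = 767 × 2.831 ≈ 2170 mg

2170 mg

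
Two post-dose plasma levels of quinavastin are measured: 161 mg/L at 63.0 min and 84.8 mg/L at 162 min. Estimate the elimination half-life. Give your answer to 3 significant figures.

107 minutes

k = ln(C₁/C₂) / (t₂ − t₁) = ln(161/84.8) / (162 − 63.0)
  = 0.6411 / 99.00 = 0.006476 min⁻¹
t½ = ln 2 / k = ln 2 / 0.006476 ≈ 107 minutes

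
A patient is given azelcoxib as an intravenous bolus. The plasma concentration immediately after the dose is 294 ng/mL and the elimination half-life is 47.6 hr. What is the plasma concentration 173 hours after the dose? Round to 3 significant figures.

k = ln 2 / 47.6 = 0.01456 hr⁻¹
173 hr is 3.634 half-lives, so C = 294 × (1/2)^3.634 = 294 × 0.08052 ≈ 23.7 ng/mL

23.7 ng/mL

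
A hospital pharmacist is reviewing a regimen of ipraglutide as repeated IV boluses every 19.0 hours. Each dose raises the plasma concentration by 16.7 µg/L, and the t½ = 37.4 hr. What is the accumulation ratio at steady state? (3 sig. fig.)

3.37

k = ln 2 / 37.4 = 0.01853 hr⁻¹
Fraction remaining after one interval: e^(−kτ) = e^(−0.01853 × 19.0) = 0.7032
R = 1 / (1 − 0.7032) = 1 / 0.2968 ≈ 3.37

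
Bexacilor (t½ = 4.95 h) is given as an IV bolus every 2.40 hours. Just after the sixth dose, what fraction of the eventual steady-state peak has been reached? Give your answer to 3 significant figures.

k = ln 2 / 4.95 = 0.1400 h⁻¹
f_n = 1 − e^(−nkτ) = 1 − e^(−6 × 0.1400 × 2.40) = 1 − e^(−2.016) = 1 − 0.1331 ≈ 0.867

0.867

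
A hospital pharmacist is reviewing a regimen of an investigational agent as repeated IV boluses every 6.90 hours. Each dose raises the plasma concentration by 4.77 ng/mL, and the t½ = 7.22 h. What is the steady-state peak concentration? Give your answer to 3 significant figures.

k = ln 2 / 7.22 = 0.09600 h⁻¹
Fraction remaining after one interval: e^(−kτ) = e^(−0.09600 × 6.90) = 0.5156
R = 1 / (1 − 0.5156) = 2.064
Css,max = 4.77 × 2.064 ≈ 9.85 ng/mL

9.85 ng/mL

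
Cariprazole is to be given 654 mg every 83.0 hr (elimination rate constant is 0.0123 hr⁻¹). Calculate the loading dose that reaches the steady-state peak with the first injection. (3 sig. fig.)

Accumulation ratio R = 1 / (1 − e^(−kτ)) = 1 / (1 − e^(−0.01230×83.0)) = 1 / (1 − 0.3603) = 1.563
Loading dose = maintenance dose × R = 654 × 1.563 ≈ 1020 mg

1020 mg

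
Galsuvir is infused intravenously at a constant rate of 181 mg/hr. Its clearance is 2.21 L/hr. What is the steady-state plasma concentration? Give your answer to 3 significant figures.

81.9 mg/L

Css = infusion rate / CL = 181 / 2.21 ≈ 81.9 mg/L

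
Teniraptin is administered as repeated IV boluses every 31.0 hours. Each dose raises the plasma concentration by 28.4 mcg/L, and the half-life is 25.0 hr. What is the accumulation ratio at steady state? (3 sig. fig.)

1.73

k = ln 2 / 25.0 = 0.02773 hr⁻¹
Fraction remaining after one interval: e^(−kτ) = e^(−0.02773 × 31.0) = 0.4234
R = 1 / (1 − 0.4234) = 1 / 0.5766 ≈ 1.73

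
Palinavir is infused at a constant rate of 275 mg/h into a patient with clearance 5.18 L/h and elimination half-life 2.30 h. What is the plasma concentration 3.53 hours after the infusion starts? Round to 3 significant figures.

34.8 mg/L

Css = rate / CL = 275 / 5.18 = 53.09 mg/L
k = ln 2 / 2.30 = 0.3014 h⁻¹
C(t) = Css (1 − e^(−kt)) = 53.09 × (1 − e^(−1.064)) = 53.09 × 0.6549 ≈ 34.8 mg/L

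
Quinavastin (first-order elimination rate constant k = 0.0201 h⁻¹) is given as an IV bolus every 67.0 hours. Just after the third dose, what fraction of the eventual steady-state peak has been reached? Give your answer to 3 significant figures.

f_n = 1 − e^(−nkτ) = 1 − e^(−3 × 0.02010 × 67.0) = 1 − e^(−4.040) = 1 − 0.01760 ≈ 0.982

0.982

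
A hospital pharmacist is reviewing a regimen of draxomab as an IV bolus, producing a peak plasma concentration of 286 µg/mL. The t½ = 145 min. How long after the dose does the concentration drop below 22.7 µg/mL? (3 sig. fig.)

k = ln 2 / 145 = 0.004780 min⁻¹
C(t) = C₀ e^(−kt)  ⇒  t = ln(C₀/C) / k
t = ln(286/22.7) / 0.004780 = 2.534 / 0.004780 ≈ 530 minutes

530 minutes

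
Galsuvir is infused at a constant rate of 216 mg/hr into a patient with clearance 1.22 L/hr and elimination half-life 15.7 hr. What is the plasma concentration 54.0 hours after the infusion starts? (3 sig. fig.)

161 µg/mL

Css = rate / CL = 216 / 1.22 = 177.0 µg/mL
k = ln 2 / 15.7 = 0.04415 hr⁻¹
C(t) = Css (1 − e^(−kt)) = 177.0 × (1 − e^(−2.384)) = 177.0 × 0.9078 ≈ 161 µg/mL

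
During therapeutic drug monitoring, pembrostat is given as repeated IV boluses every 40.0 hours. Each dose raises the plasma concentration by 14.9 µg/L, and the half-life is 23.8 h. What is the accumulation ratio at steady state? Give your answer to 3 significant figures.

k = ln 2 / 23.8 = 0.02912 h⁻¹
Fraction remaining after one interval: e^(−kτ) = e^(−0.02912 × 40.0) = 0.3119
R = 1 / (1 − 0.3119) = 1 / 0.6881 ≈ 1.45

1.45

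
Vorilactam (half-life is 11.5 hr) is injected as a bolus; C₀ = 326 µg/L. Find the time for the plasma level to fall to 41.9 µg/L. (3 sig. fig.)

k = ln 2 / 11.5 = 0.06027 hr⁻¹
C(t) = C₀ e^(−kt)  ⇒  t = ln(C₀/C) / k
t = ln(326/41.9) / 0.06027 = 2.052 / 0.06027 ≈ 34.0 hours

34.0 hours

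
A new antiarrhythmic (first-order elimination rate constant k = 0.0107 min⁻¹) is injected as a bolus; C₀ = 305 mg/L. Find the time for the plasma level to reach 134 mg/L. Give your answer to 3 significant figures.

76.9 minutes

C(t) = C₀ e^(−kt)  ⇒  t = ln(C₀/C) / k
t = ln(305/134) / 0.01070 = 0.8225 / 0.01070 ≈ 76.9 minutes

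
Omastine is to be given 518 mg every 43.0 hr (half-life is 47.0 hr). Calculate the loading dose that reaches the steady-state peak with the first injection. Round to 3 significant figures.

k = ln 2 / 47.0 = 0.01475 hr⁻¹
Accumulation ratio R = 1 / (1 − e^(−kτ)) = 1 / (1 − e^(−0.01475×43.0)) = 1 / (1 − 0.5304) = 2.129
Loading dose = maintenance dose × R = 518 × 2.129 ≈ 1100 mg

1100 mg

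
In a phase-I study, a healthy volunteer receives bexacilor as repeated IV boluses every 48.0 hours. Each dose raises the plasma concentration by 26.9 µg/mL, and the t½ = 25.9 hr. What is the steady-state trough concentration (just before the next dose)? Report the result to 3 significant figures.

k = ln 2 / 25.9 = 0.02676 hr⁻¹
Fraction remaining after one interval: e^(−kτ) = e^(−0.02676 × 48.0) = 0.2768
R = 1 / (1 − 0.2768) = 1.383
Css,max = 26.9 × 1.383 = 37.19 µg/mL
Css,min = Css,max × e^(−kτ) = 37.19 × 0.2768 ≈ 10.3 µg/mL

10.3 µg/mL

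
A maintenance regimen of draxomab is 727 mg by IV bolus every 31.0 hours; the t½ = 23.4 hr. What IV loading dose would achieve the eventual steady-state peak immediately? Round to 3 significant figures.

k = ln 2 / 23.4 = 0.02962 hr⁻¹
Accumulation ratio R = 1 / (1 − e^(−kτ)) = 1 / (1 − e^(−0.02962×31.0)) = 1 / (1 − 0.3992) = 1.664
Loading dose = maintenance dose × R = 727 × 1.664 ≈ 1210 mg

1210 mg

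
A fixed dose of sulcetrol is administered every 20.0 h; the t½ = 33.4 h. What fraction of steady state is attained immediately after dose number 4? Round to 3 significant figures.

0.810

k = ln 2 / 33.4 = 0.02075 h⁻¹
f_n = 1 − e^(−nkτ) = 1 − e^(−4 × 0.02075 × 20.0) = 1 − e^(−1.660) = 1 − 0.1901 ≈ 0.810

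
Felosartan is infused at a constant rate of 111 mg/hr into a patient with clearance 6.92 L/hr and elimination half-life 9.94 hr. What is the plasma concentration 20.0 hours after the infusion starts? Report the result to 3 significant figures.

12.1 mg/L

Css = rate / CL = 111 / 6.92 = 16.04 mg/L
k = ln 2 / 9.94 = 0.06973 hr⁻¹
C(t) = Css (1 − e^(−kt)) = 16.04 × (1 − e^(−1.395)) = 16.04 × 0.7521 ≈ 12.1 mg/L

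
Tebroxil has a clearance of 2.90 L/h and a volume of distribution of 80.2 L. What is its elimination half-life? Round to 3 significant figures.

k = CL / V = 2.90 / 80.2 = 0.03616 h⁻¹
t½ = ln 2 / k = ln 2 / 0.03616 ≈ 19.2 hours

19.2 hours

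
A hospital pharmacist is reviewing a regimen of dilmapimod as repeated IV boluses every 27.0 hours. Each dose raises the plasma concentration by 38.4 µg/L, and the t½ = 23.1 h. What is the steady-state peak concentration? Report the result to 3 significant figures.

k = ln 2 / 23.1 = 0.03001 h⁻¹
Fraction remaining after one interval: e^(−kτ) = e^(−0.03001 × 27.0) = 0.4448
R = 1 / (1 − 0.4448) = 1.801
Css,max = 38.4 × 1.801 ≈ 69.2 µg/L

69.2 µg/L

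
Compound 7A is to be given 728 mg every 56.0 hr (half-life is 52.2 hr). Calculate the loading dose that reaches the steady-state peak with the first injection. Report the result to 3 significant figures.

1390 mg

k = ln 2 / 52.2 = 0.01328 hr⁻¹
Accumulation ratio R = 1 / (1 − e^(−kτ)) = 1 / (1 − e^(−0.01328×56.0)) = 1 / (1 − 0.4754) = 1.906
Loading dose = maintenance dose × R = 728 × 1.906 ≈ 1390 mg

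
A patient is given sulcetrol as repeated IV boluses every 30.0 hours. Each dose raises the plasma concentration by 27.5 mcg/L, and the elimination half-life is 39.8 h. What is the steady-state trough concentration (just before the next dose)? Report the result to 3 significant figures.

k = ln 2 / 39.8 = 0.01742 h⁻¹
Fraction remaining after one interval: e^(−kτ) = e^(−0.01742 × 30.0) = 0.5931
R = 1 / (1 − 0.5931) = 2.457
Css,max = 27.5 × 2.457 = 67.58 mcg/L
Css,min = Css,max × e^(−kτ) = 67.58 × 0.5931 ≈ 40.1 mcg/L

40.1 mcg/L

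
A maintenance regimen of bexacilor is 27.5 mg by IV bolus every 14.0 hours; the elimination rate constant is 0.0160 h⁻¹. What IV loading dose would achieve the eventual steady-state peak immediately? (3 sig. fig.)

Accumulation ratio R = 1 / (1 − e^(−kτ)) = 1 / (1 − e^(−0.01600×14.0)) = 1 / (1 − 0.7993) = 4.983
Loading dose = maintenance dose × R = 27.5 × 4.983 ≈ 137 mg

137 mg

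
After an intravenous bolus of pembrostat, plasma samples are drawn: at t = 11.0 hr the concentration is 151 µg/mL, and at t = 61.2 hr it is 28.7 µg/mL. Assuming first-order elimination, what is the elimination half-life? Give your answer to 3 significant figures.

k = ln(C₁/C₂) / (t₂ − t₁) = ln(151/28.7) / (61.2 − 11.0)
  = 1.660 / 50.20 = 0.03308 hr⁻¹
t½ = ln 2 / k = ln 2 / 0.03308 ≈ 21.0 hours

21.0 hours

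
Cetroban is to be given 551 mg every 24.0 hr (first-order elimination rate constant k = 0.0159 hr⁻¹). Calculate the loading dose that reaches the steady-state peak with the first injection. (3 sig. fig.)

Accumulation ratio R = 1 / (1 − e^(−kτ)) = 1 / (1 − e^(−0.01590×24.0)) = 1 / (1 − 0.6828) = 3.152
Loading dose = maintenance dose × R = 551 × 3.152 ≈ 1740 mg

1740 mg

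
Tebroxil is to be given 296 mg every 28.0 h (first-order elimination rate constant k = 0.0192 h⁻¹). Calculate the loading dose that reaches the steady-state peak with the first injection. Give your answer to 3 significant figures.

Accumulation ratio R = 1 / (1 − e^(−kτ)) = 1 / (1 − e^(−0.01920×28.0)) = 1 / (1 − 0.5841) = 2.405
Loading dose = maintenance dose × R = 296 × 2.405 ≈ 712 mg

712 mg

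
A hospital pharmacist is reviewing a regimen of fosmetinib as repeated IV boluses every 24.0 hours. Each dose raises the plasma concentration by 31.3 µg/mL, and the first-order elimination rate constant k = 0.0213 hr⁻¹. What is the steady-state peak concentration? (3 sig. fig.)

78.2 µg/mL

Fraction remaining after one interval: e^(−kτ) = e^(−0.02130 × 24.0) = 0.5998
R = 1 / (1 − 0.5998) = 2.499
Css,max = 31.3 × 2.499 ≈ 78.2 µg/mL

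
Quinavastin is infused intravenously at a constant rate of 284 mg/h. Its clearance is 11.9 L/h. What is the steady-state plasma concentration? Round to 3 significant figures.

23.9 µg/mL

Css = infusion rate / CL = 284 / 11.9 ≈ 23.9 µg/mL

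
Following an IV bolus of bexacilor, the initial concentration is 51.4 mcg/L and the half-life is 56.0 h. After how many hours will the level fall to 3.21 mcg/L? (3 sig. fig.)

224 hours

k = ln 2 / 56.0 = 0.01238 h⁻¹
C(t) = C₀ e^(−kt)  ⇒  t = ln(C₀/C) / k
t = ln(51.4/3.21) / 0.01238 = 2.773 / 0.01238 ≈ 224 hours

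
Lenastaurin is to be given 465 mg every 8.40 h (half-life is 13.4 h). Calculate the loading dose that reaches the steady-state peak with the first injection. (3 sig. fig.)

1320 mg

k = ln 2 / 13.4 = 0.05173 h⁻¹
Accumulation ratio R = 1 / (1 − e^(−kτ)) = 1 / (1 − e^(−0.05173×8.40)) = 1 / (1 − 0.6476) = 2.838
Loading dose = maintenance dose × R = 465 × 2.838 ≈ 1320 mg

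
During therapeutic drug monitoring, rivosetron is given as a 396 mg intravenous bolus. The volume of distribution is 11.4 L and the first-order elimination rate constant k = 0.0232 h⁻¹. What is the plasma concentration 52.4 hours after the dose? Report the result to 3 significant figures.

C₀ = dose / V = 396 / 11.4 = 34.74 µg/mL
C(t) = C₀ e^(−kt) = 34.74 × e^(−0.02320 × 52.4) = 34.74 × e^(−1.216) = 34.74 × 0.2965 ≈ 10.3 µg/mL

10.3 µg/mL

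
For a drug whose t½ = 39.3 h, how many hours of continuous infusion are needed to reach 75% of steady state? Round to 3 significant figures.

k = ln 2 / 39.3 = 0.01764 h⁻¹
f = 1 − e^(−kt)  ⇒  t = −ln(1 − f) / k
t = −ln(1 − 0.75) / 0.01764 = 1.386 / 0.01764 ≈ 78.6 hours

78.6 hours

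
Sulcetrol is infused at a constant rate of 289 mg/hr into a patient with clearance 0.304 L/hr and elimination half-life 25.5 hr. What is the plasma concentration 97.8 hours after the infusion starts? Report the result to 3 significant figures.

Css = rate / CL = 289 / 0.304 = 950.7 µg/mL
k = ln 2 / 25.5 = 0.02718 hr⁻¹
C(t) = Css (1 − e^(−kt)) = 950.7 × (1 − e^(−2.658)) = 950.7 × 0.9299 ≈ 884 µg/mL

884 µg/mL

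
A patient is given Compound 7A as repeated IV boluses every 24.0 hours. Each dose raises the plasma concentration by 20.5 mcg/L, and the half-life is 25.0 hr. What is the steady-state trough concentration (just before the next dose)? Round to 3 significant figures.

k = ln 2 / 25.0 = 0.02773 hr⁻¹
Fraction remaining after one interval: e^(−kτ) = e^(−0.02773 × 24.0) = 0.5141
R = 1 / (1 − 0.5141) = 2.058
Css,max = 20.5 × 2.058 = 42.19 mcg/L
Css,min = Css,max × e^(−kτ) = 42.19 × 0.5141 ≈ 21.7 mcg/L

21.7 mcg/L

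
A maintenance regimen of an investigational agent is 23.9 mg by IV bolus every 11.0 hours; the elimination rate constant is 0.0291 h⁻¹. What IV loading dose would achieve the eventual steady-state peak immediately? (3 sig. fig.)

Accumulation ratio R = 1 / (1 − e^(−kτ)) = 1 / (1 − e^(−0.02910×11.0)) = 1 / (1 − 0.7261) = 3.651
Loading dose = maintenance dose × R = 23.9 × 3.651 ≈ 87.3 mg

87.3 mg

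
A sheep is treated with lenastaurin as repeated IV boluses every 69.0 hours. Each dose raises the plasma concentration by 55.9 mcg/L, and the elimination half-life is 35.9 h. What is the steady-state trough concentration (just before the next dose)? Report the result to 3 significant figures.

20.0 mcg/L

k = ln 2 / 35.9 = 0.01931 h⁻¹
Fraction remaining after one interval: e^(−kτ) = e^(−0.01931 × 69.0) = 0.2639
R = 1 / (1 − 0.2639) = 1.358
Css,max = 55.9 × 1.358 = 75.94 mcg/L
Css,min = Css,max × e^(−kτ) = 75.94 × 0.2639 ≈ 20.0 mcg/L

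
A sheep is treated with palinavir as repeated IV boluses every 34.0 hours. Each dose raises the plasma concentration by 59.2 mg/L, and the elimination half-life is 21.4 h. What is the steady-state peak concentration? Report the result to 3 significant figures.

k = ln 2 / 21.4 = 0.03239 h⁻¹
Fraction remaining after one interval: e^(−kτ) = e^(−0.03239 × 34.0) = 0.3325
R = 1 / (1 − 0.3325) = 1.498
Css,max = 59.2 × 1.498 ≈ 88.7 mg/L

88.7 mg/L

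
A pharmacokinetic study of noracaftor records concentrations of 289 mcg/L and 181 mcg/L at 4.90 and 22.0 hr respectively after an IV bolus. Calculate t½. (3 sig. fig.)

25.3 hours

k = ln(C₁/C₂) / (t₂ − t₁) = ln(289/181) / (22.0 − 4.90)
  = 0.4679 / 17.10 = 0.02736 hr⁻¹
t½ = ln 2 / k = ln 2 / 0.02736 ≈ 25.3 hours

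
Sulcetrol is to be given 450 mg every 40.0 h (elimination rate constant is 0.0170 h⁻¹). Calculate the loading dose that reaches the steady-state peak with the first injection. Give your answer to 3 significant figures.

912 mg

Accumulation ratio R = 1 / (1 − e^(−kτ)) = 1 / (1 − e^(−0.01700×40.0)) = 1 / (1 − 0.5066) = 2.027
Loading dose = maintenance dose × R = 450 × 2.027 ≈ 912 mg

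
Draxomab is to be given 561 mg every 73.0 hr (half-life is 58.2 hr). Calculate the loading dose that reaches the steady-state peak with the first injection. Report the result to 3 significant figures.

k = ln 2 / 58.2 = 0.01191 hr⁻¹
Accumulation ratio R = 1 / (1 − e^(−kτ)) = 1 / (1 − e^(−0.01191×73.0)) = 1 / (1 − 0.4192) = 1.722
Loading dose = maintenance dose × R = 561 × 1.722 ≈ 966 mg

966 mg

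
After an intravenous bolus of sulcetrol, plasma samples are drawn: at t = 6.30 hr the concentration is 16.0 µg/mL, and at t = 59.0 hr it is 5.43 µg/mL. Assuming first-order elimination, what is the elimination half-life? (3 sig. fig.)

k = ln(C₁/C₂) / (t₂ − t₁) = ln(16.0/5.43) / (59.0 − 6.30)
  = 1.081 / 52.70 = 0.02051 hr⁻¹
t½ = ln 2 / k = ln 2 / 0.02051 ≈ 33.8 hours

33.8 hours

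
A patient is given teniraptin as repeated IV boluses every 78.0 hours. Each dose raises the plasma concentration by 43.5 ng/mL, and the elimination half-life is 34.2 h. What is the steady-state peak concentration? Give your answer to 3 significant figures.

k = ln 2 / 34.2 = 0.02027 h⁻¹
Fraction remaining after one interval: e^(−kτ) = e^(−0.02027 × 78.0) = 0.2058
R = 1 / (1 − 0.2058) = 1.259
Css,max = 43.5 × 1.259 ≈ 54.8 ng/mL

54.8 ng/mL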